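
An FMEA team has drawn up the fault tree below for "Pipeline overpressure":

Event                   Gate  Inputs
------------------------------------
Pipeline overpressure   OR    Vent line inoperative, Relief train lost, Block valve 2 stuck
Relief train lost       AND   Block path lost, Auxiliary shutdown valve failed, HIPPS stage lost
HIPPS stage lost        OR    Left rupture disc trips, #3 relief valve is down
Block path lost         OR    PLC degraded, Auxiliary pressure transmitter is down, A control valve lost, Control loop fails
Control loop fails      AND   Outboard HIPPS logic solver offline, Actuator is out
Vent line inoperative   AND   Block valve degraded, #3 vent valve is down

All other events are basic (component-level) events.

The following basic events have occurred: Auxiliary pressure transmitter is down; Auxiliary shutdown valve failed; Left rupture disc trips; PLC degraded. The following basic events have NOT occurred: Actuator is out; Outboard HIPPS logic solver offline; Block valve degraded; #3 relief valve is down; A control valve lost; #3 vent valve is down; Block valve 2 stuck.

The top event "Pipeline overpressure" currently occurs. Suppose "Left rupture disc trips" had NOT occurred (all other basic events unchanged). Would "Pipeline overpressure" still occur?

No

Counterfactual: set "Left rupture disc trips" to not occurred.
Vent line inoperative [AND]: Block valve degraded=not, #3 vent valve is down=not → not all inputs occur → does not occur.
Control loop fails [AND]: Outboard HIPPS logic solver offline=not, Actuator is out=not → not all inputs occur → does not occur.
Block path lost [OR]: PLC degraded=occurs, Auxiliary pressure transmitter is down=occurs, A control valve lost=not, Control loop fails=not → at least one input occurs → occurs.
HIPPS stage lost [OR]: Left rupture disc trips=not, #3 relief valve is down=not → no input occurs → does not occur.
Relief train lost [AND]: Block path lost=occurs, Auxiliary shutdown valve failed=occurs, HIPPS stage lost=not → not all inputs occur → does not occur.
Pipeline overpressure [OR]: Vent line inoperative=not, Relief train lost=not, Block valve 2 stuck=not → no input occurs → does not occur.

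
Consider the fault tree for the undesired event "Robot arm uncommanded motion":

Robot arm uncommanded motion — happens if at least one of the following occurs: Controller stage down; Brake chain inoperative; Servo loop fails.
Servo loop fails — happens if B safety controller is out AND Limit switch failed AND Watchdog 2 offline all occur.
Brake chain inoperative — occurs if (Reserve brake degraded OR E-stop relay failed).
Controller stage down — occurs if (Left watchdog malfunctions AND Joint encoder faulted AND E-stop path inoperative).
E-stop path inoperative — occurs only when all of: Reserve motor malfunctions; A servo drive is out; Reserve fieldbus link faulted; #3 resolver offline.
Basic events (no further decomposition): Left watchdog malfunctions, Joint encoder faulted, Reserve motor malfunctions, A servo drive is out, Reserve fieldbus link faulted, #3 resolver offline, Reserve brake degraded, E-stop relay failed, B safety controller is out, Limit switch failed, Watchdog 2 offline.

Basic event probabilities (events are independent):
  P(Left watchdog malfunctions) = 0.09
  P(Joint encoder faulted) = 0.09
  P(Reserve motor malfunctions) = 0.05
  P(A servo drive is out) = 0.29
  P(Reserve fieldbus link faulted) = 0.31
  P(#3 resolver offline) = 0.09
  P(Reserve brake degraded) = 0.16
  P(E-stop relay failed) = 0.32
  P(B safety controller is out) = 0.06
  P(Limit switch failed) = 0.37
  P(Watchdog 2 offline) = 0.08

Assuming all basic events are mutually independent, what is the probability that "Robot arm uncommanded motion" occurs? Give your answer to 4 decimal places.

P(E-stop path inoperative) [AND] = 0.05 × 0.29 × 0.31 × 0.09 = 0.000405
P(Controller stage down) [AND] = 0.09 × 0.09 × 0.000405 = 0.000003
P(Brake chain inoperative) [OR] = 1 − (1−0.16) × (1−0.32) = 0.428800
P(Servo loop fails) [AND] = 0.06 × 0.37 × 0.08 = 0.001776
P(Robot arm uncommanded motion) [OR] = 1 − (1−0.000003) × (1−0.428800) × (1−0.001776) = 0.429816
Rounded to 4 decimal places: P(Robot arm uncommanded motion) ≈ 0.4298.

0.4298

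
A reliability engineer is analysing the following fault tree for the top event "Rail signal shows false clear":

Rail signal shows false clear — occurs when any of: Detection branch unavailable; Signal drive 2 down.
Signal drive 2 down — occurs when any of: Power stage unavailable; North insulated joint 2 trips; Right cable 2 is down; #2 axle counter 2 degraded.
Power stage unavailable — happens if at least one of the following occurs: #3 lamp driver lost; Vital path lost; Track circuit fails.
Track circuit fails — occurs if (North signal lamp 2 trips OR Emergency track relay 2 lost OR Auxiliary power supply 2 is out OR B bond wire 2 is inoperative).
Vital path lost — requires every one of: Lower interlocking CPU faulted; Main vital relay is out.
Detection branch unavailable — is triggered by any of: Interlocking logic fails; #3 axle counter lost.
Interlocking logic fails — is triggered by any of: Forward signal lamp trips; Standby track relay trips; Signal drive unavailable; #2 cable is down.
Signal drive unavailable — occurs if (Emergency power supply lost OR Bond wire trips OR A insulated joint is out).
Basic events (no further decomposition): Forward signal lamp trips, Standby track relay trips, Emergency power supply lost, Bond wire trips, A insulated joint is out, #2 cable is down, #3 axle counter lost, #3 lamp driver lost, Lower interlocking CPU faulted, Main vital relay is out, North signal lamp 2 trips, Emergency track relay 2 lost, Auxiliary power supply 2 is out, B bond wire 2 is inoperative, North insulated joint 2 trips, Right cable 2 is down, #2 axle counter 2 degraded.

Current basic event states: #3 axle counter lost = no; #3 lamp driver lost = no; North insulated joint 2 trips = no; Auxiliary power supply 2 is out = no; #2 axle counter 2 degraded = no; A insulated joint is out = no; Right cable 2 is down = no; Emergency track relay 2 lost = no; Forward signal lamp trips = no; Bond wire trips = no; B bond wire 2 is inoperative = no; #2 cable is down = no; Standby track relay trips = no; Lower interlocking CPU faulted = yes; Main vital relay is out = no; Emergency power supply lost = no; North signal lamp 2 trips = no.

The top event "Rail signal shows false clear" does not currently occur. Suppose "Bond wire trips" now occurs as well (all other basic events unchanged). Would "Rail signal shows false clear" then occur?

Counterfactual: set "Bond wire trips" to occurred.
Signal drive unavailable [OR]: Emergency power supply lost=not, Bond wire trips=occurs, A insulated joint is out=not → at least one input occurs → occurs.
Interlocking logic fails [OR]: Forward signal lamp trips=not, Standby track relay trips=not, Signal drive unavailable=occurs, #2 cable is down=not → at least one input occurs → occurs.
Detection branch unavailable [OR]: Interlocking logic fails=occurs, #3 axle counter lost=not → at least one input occurs → occurs.
Vital path lost [AND]: Lower interlocking CPU faulted=occurs, Main vital relay is out=not → not all inputs occur → does not occur.
Track circuit fails [OR]: North signal lamp 2 trips=not, Emergency track relay 2 lost=not, Auxiliary power supply 2 is out=not, B bond wire 2 is inoperative=not → no input occurs → does not occur.
Power stage unavailable [OR]: #3 lamp driver lost=not, Vital path lost=not, Track circuit fails=not → no input occurs → does not occur.
Signal drive 2 down [OR]: Power stage unavailable=not, North insulated joint 2 trips=not, Right cable 2 is down=not, #2 axle counter 2 degraded=not → no input occurs → does not occur.
Rail signal shows false clear [OR]: Detection branch unavailable=occurs, Signal drive 2 down=not → at least one input occurs → occurs.

Yes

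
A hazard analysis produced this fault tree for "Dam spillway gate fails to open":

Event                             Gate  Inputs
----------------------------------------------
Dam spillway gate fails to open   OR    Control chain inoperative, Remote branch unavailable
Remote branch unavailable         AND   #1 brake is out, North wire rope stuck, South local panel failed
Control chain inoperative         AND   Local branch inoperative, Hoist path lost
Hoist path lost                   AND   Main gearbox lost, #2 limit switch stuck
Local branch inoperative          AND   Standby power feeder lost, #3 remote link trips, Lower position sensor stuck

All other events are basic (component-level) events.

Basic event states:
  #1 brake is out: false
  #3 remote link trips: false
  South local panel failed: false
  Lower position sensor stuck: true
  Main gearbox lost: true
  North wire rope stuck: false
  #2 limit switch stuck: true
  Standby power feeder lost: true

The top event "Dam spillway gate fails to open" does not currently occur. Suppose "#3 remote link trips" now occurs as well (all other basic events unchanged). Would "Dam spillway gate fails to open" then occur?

Yes

Counterfactual: set "#3 remote link trips" to occurred.
Local branch inoperative [AND]: Standby power feeder lost=occurs, #3 remote link trips=occurs, Lower position sensor stuck=occurs → all inputs occur → occurs.
Hoist path lost [AND]: Main gearbox lost=occurs, #2 limit switch stuck=occurs → all inputs occur → occurs.
Control chain inoperative [AND]: Local branch inoperative=occurs, Hoist path lost=occurs → all inputs occur → occurs.
Remote branch unavailable [AND]: #1 brake is out=not, North wire rope stuck=not, South local panel failed=not → not all inputs occur → does not occur.
Dam spillway gate fails to open [OR]: Control chain inoperative=occurs, Remote branch unavailable=not → at least one input occurs → occurs.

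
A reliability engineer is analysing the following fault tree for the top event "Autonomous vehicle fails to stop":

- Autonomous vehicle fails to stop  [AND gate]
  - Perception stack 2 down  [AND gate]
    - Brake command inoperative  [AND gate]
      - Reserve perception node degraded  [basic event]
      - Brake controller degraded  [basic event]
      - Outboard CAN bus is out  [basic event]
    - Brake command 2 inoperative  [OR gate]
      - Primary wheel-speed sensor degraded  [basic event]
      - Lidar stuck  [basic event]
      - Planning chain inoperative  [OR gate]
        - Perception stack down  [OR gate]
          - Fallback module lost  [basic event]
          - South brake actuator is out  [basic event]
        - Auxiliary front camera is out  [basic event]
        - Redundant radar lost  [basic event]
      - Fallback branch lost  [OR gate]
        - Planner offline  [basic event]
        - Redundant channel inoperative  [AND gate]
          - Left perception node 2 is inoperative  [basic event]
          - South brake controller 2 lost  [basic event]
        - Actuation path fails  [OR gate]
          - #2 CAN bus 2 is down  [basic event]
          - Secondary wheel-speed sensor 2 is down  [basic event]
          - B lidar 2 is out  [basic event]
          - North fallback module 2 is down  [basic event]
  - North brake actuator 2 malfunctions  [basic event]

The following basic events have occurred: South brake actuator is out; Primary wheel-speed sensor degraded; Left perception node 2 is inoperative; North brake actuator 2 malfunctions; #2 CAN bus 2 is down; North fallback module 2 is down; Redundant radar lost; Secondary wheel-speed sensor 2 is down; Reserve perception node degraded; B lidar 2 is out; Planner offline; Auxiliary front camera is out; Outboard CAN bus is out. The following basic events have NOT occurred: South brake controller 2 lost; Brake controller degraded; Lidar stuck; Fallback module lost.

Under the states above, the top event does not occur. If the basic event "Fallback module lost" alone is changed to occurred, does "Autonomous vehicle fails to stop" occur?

Counterfactual: set "Fallback module lost" to occurred.
Brake command inoperative [AND]: Reserve perception node degraded=occurs, Brake controller degraded=not, Outboard CAN bus is out=occurs → not all inputs occur → does not occur.
Perception stack down [OR]: Fallback module lost=occurs, South brake actuator is out=occurs → at least one input occurs → occurs.
Planning chain inoperative [OR]: Perception stack down=occurs, Auxiliary front camera is out=occurs, Redundant radar lost=occurs → at least one input occurs → occurs.
Redundant channel inoperative [AND]: Left perception node 2 is inoperative=occurs, South brake controller 2 lost=not → not all inputs occur → does not occur.
Actuation path fails [OR]: #2 CAN bus 2 is down=occurs, Secondary wheel-speed sensor 2 is down=occurs, B lidar 2 is out=occurs, North fallback module 2 is down=occurs → at least one input occurs → occurs.
Fallback branch lost [OR]: Planner offline=occurs, Redundant channel inoperative=not, Actuation path fails=occurs → at least one input occurs → occurs.
Brake command 2 inoperative [OR]: Primary wheel-speed sensor degraded=occurs, Lidar stuck=not, Planning chain inoperative=occurs, Fallback branch lost=occurs → at least one input occurs → occurs.
Perception stack 2 down [AND]: Brake command inoperative=not, Brake command 2 inoperative=occurs → not all inputs occur → does not occur.
Autonomous vehicle fails to stop [AND]: Perception stack 2 down=not, North brake actuator 2 malfunctions=occurs → not all inputs occur → does not occur.

No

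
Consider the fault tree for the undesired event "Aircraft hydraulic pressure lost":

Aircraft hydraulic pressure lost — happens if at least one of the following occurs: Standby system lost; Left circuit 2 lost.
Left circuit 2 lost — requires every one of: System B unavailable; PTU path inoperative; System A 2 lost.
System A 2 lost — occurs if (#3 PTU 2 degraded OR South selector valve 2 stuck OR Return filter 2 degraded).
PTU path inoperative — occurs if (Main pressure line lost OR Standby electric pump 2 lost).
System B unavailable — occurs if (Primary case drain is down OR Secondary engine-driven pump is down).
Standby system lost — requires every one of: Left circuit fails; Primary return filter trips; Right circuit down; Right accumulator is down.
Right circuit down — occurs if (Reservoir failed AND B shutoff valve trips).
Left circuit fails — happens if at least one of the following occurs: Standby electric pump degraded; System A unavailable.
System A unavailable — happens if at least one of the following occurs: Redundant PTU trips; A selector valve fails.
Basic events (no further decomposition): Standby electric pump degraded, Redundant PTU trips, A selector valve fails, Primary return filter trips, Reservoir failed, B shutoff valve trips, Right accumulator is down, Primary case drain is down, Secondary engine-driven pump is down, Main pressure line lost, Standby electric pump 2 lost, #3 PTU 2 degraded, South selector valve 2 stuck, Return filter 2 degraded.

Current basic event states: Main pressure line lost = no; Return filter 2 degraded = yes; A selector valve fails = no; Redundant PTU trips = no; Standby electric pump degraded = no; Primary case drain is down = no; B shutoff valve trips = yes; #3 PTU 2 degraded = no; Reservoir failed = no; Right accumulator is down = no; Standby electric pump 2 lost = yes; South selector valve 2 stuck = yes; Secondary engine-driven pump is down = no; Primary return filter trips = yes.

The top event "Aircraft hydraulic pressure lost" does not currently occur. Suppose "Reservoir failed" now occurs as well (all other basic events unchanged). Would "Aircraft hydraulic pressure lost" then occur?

No

Counterfactual: set "Reservoir failed" to occurred.
System A unavailable [OR]: Redundant PTU trips=not, A selector valve fails=not → no input occurs → does not occur.
Left circuit fails [OR]: Standby electric pump degraded=not, System A unavailable=not → no input occurs → does not occur.
Right circuit down [AND]: Reservoir failed=occurs, B shutoff valve trips=occurs → all inputs occur → occurs.
Standby system lost [AND]: Left circuit fails=not, Primary return filter trips=occurs, Right circuit down=occurs, Right accumulator is down=not → not all inputs occur → does not occur.
System B unavailable [OR]: Primary case drain is down=not, Secondary engine-driven pump is down=not → no input occurs → does not occur.
PTU path inoperative [OR]: Main pressure line lost=not, Standby electric pump 2 lost=occurs → at least one input occurs → occurs.
System A 2 lost [OR]: #3 PTU 2 degraded=not, South selector valve 2 stuck=occurs, Return filter 2 degraded=occurs → at least one input occurs → occurs.
Left circuit 2 lost [AND]: System B unavailable=not, PTU path inoperative=occurs, System A 2 lost=occurs → not all inputs occur → does not occur.
Aircraft hydraulic pressure lost [OR]: Standby system lost=not, Left circuit 2 lost=not → no input occurs → does not occur.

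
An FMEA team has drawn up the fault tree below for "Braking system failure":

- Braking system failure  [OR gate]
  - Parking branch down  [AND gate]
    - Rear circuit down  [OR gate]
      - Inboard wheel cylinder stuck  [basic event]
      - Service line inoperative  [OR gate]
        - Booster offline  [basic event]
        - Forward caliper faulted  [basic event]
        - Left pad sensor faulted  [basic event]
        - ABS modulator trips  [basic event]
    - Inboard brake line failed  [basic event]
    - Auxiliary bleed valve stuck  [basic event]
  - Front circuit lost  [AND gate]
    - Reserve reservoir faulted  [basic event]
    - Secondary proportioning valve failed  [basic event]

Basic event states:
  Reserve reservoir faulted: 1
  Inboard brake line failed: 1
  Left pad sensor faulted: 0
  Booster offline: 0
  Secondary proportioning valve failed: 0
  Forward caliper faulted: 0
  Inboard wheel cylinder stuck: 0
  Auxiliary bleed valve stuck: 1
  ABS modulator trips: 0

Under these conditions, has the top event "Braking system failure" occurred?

Service line inoperative [OR]: Booster offline=not, Forward caliper faulted=not, Left pad sensor faulted=not, ABS modulator trips=not → no input occurs → does not occur.
Rear circuit down [OR]: Inboard wheel cylinder stuck=not, Service line inoperative=not → no input occurs → does not occur.
Parking branch down [AND]: Rear circuit down=not, Inboard brake line failed=occurs, Auxiliary bleed valve stuck=occurs → not all inputs occur → does not occur.
Front circuit lost [AND]: Reserve reservoir faulted=occurs, Secondary proportioning valve failed=not → not all inputs occur → does not occur.
Braking system failure [OR]: Parking branch down=not, Front circuit lost=not → no input occurs → does not occur.

No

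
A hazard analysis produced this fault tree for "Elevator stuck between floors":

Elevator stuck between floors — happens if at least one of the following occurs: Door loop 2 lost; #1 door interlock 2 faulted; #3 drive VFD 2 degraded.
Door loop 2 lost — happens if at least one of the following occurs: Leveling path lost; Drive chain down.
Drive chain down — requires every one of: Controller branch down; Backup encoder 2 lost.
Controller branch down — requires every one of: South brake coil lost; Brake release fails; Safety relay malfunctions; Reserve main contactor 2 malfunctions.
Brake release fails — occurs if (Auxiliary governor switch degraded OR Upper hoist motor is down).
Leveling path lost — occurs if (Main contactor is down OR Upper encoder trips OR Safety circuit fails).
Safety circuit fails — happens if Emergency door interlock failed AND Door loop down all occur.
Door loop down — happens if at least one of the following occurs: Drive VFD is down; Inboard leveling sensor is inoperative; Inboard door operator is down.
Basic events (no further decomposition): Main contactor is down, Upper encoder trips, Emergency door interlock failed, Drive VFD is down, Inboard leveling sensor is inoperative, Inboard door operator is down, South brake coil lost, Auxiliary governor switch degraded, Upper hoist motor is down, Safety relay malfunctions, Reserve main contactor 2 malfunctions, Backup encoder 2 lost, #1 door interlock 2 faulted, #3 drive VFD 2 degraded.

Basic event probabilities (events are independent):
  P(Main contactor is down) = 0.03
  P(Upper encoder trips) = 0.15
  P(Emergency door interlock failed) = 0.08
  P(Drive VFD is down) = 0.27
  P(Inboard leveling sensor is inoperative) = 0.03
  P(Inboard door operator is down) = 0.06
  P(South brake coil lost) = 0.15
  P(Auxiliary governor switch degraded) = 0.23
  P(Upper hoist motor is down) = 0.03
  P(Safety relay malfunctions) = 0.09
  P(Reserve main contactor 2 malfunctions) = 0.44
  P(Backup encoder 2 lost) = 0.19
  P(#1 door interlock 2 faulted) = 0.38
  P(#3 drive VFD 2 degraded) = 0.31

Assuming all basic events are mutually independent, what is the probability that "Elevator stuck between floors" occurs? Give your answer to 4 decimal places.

P(Door loop down) [OR] = 1 − (1−0.27) × (1−0.03) × (1−0.06) = 0.334386
P(Safety circuit fails) [AND] = 0.08 × 0.334386 = 0.026751
P(Leveling path lost) [OR] = 1 − (1−0.03) × (1−0.15) × (1−0.026751) = 0.197556
P(Brake release fails) [OR] = 1 − (1−0.23) × (1−0.03) = 0.253100
P(Controller branch down) [AND] = 0.15 × 0.253100 × 0.09 × 0.44 = 0.001503
P(Drive chain down) [AND] = 0.001503 × 0.19 = 0.000286
P(Door loop 2 lost) [OR] = 1 − (1−0.197556) × (1−0.000286) = 0.197785
P(Elevator stuck between floors) [OR] = 1 − (1−0.197785) × (1−0.38) × (1−0.31) = 0.656812
Rounded to 4 decimal places: P(Elevator stuck between floors) ≈ 0.6568.

0.6568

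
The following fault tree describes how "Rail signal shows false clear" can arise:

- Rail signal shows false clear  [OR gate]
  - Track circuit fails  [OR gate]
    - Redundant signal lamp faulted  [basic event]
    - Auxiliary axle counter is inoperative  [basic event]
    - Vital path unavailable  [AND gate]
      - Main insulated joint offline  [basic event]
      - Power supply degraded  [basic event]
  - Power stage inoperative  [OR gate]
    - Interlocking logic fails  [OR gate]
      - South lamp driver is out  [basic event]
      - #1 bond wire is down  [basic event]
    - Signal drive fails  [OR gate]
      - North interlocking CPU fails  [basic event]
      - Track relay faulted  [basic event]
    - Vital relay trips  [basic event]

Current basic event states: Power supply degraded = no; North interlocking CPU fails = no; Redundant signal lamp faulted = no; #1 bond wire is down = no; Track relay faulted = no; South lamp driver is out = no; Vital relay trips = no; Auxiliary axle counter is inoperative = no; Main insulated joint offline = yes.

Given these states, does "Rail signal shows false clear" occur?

Vital path unavailable [AND]: Main insulated joint offline=occurs, Power supply degraded=not → not all inputs occur → does not occur.
Track circuit fails [OR]: Redundant signal lamp faulted=not, Auxiliary axle counter is inoperative=not, Vital path unavailable=not → no input occurs → does not occur.
Interlocking logic fails [OR]: South lamp driver is out=not, #1 bond wire is down=not → no input occurs → does not occur.
Signal drive fails [OR]: North interlocking CPU fails=not, Track relay faulted=not → no input occurs → does not occur.
Power stage inoperative [OR]: Interlocking logic fails=not, Signal drive fails=not, Vital relay trips=not → no input occurs → does not occur.
Rail signal shows false clear [OR]: Track circuit fails=not, Power stage inoperative=not → no input occurs → does not occur.

No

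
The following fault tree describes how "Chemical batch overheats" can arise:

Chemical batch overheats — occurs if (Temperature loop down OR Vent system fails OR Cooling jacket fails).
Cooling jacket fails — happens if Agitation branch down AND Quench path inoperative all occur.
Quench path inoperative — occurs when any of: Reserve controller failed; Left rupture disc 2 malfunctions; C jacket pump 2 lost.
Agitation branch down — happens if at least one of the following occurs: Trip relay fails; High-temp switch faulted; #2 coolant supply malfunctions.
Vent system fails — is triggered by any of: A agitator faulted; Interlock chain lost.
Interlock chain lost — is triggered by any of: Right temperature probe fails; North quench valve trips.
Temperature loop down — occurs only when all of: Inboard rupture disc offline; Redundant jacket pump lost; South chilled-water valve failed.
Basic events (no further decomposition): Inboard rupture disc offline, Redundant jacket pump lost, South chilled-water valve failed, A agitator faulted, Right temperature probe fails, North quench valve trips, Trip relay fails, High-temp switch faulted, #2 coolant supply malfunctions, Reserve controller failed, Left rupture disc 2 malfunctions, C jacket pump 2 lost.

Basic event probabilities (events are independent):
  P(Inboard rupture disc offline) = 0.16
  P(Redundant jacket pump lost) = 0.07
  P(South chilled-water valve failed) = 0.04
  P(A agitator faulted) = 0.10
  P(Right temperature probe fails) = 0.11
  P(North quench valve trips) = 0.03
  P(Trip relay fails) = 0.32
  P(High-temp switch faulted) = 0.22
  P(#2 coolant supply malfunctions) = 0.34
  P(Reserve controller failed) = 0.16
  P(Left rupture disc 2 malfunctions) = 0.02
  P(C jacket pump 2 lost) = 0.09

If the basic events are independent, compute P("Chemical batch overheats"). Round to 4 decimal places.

0.3500

P(Temperature loop down) [AND] = 0.16 × 0.07 × 0.04 = 0.000448
P(Interlock chain lost) [OR] = 1 − (1−0.11) × (1−0.03) = 0.136700
P(Vent system fails) [OR] = 1 − (1−0.10) × (1−0.136700) = 0.223030
P(Agitation branch down) [OR] = 1 − (1−0.32) × (1−0.22) × (1−0.34) = 0.649936
P(Quench path inoperative) [OR] = 1 − (1−0.16) × (1−0.02) × (1−0.09) = 0.250888
P(Cooling jacket fails) [AND] = 0.649936 × 0.250888 = 0.163061
P(Chemical batch overheats) [OR] = 1 − (1−0.000448) × (1−0.223030) × (1−0.163061) = 0.350015
Rounded to 4 decimal places: P(Chemical batch overheats) ≈ 0.3500.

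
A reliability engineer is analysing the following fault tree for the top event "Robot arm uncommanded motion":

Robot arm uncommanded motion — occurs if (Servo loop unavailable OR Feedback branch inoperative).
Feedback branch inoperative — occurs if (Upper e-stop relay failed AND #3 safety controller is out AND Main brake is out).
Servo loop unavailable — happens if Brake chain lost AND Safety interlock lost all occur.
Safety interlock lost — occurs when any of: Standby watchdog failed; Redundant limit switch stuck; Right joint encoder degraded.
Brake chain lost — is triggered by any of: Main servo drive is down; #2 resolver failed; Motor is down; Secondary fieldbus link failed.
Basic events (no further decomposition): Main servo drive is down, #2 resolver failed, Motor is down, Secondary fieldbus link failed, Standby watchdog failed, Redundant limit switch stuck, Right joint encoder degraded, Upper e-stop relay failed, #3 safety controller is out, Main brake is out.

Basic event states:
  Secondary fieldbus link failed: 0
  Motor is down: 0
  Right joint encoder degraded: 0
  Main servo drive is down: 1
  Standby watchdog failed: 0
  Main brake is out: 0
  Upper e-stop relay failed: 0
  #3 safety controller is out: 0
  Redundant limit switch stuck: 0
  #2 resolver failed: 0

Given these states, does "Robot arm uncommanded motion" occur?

No

Brake chain lost [OR]: Main servo drive is down=occurs, #2 resolver failed=not, Motor is down=not, Secondary fieldbus link failed=not → at least one input occurs → occurs.
Safety interlock lost [OR]: Standby watchdog failed=not, Redundant limit switch stuck=not, Right joint encoder degraded=not → no input occurs → does not occur.
Servo loop unavailable [AND]: Brake chain lost=occurs, Safety interlock lost=not → not all inputs occur → does not occur.
Feedback branch inoperative [AND]: Upper e-stop relay failed=not, #3 safety controller is out=not, Main brake is out=not → not all inputs occur → does not occur.
Robot arm uncommanded motion [OR]: Servo loop unavailable=not, Feedback branch inoperative=not → no input occurs → does not occur.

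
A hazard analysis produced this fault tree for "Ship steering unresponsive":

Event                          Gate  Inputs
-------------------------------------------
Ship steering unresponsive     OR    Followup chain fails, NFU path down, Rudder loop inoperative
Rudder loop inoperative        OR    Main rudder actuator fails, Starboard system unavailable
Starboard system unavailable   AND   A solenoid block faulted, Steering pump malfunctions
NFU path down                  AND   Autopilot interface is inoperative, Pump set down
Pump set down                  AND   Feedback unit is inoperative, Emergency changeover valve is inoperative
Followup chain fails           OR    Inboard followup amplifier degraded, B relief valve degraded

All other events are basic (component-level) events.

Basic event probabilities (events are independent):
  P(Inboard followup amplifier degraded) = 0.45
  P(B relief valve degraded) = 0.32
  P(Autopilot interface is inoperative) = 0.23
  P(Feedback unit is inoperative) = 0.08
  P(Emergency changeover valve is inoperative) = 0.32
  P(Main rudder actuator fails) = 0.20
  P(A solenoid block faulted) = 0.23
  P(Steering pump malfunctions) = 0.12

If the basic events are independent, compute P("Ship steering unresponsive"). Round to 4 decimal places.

P(Followup chain fails) [OR] = 1 − (1−0.45) × (1−0.32) = 0.626000
P(Pump set down) [AND] = 0.08 × 0.32 = 0.025600
P(NFU path down) [AND] = 0.23 × 0.025600 = 0.005888
P(Starboard system unavailable) [AND] = 0.23 × 0.12 = 0.027600
P(Rudder loop inoperative) [OR] = 1 − (1−0.20) × (1−0.027600) = 0.222080
P(Ship steering unresponsive) [OR] = 1 − (1−0.626000) × (1−0.005888) × (1−0.222080) = 0.710771
Rounded to 4 decimal places: P(Ship steering unresponsive) ≈ 0.7108.

0.7108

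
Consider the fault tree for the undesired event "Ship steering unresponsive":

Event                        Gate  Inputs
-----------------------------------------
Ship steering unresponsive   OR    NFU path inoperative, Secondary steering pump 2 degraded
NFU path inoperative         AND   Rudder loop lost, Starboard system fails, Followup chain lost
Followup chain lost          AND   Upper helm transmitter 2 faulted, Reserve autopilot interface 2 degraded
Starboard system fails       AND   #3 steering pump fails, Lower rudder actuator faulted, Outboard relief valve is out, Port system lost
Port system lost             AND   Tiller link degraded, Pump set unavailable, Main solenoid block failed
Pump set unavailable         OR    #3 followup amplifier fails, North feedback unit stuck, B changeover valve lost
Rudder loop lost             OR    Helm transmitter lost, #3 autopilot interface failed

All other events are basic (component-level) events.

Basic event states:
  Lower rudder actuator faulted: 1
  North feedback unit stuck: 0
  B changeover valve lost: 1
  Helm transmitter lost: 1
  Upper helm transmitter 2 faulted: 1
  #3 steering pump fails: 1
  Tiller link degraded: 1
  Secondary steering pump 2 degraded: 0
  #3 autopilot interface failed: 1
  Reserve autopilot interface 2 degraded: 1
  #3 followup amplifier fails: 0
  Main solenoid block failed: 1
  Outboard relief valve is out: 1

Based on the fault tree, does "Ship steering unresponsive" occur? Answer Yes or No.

Rudder loop lost [OR]: Helm transmitter lost=occurs, #3 autopilot interface failed=occurs → at least one input occurs → occurs.
Pump set unavailable [OR]: #3 followup amplifier fails=not, North feedback unit stuck=not, B changeover valve lost=occurs → at least one input occurs → occurs.
Port system lost [AND]: Tiller link degraded=occurs, Pump set unavailable=occurs, Main solenoid block failed=occurs → all inputs occur → occurs.
Starboard system fails [AND]: #3 steering pump fails=occurs, Lower rudder actuator faulted=occurs, Outboard relief valve is out=occurs, Port system lost=occurs → all inputs occur → occurs.
Followup chain lost [AND]: Upper helm transmitter 2 faulted=occurs, Reserve autopilot interface 2 degraded=occurs → all inputs occur → occurs.
NFU path inoperative [AND]: Rudder loop lost=occurs, Starboard system fails=occurs, Followup chain lost=occurs → all inputs occur → occurs.
Ship steering unresponsive [OR]: NFU path inoperative=occurs, Secondary steering pump 2 degraded=not → at least one input occurs → occurs.

Yes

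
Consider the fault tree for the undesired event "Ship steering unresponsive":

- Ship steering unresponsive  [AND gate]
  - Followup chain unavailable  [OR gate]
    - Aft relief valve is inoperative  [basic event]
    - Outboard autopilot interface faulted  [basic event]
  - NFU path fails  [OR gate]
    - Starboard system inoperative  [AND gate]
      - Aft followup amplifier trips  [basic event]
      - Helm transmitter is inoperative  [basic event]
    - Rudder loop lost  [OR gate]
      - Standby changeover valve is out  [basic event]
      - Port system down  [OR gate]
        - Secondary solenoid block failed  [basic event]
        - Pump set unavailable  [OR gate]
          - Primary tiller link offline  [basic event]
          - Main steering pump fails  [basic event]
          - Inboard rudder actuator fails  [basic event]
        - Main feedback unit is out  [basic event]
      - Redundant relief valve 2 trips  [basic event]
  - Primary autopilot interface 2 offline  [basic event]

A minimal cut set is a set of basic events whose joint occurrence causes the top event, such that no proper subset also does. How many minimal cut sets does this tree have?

Followup chain unavailable [OR]: union of children's cut sets → 2 cut set(s).
Starboard system inoperative [AND]: one cut set from each child combined → 1 × 1 = 1 cut set(s).
Pump set unavailable [OR]: union of children's cut sets → 3 cut set(s).
Port system down [OR]: union of children's cut sets → 5 cut set(s).
Rudder loop lost [OR]: union of children's cut sets → 7 cut set(s).
NFU path fails [OR]: union of children's cut sets → 8 cut set(s).
Ship steering unresponsive [AND]: one cut set from each child combined → 2 × 8 × 1 = 16 cut set(s).

16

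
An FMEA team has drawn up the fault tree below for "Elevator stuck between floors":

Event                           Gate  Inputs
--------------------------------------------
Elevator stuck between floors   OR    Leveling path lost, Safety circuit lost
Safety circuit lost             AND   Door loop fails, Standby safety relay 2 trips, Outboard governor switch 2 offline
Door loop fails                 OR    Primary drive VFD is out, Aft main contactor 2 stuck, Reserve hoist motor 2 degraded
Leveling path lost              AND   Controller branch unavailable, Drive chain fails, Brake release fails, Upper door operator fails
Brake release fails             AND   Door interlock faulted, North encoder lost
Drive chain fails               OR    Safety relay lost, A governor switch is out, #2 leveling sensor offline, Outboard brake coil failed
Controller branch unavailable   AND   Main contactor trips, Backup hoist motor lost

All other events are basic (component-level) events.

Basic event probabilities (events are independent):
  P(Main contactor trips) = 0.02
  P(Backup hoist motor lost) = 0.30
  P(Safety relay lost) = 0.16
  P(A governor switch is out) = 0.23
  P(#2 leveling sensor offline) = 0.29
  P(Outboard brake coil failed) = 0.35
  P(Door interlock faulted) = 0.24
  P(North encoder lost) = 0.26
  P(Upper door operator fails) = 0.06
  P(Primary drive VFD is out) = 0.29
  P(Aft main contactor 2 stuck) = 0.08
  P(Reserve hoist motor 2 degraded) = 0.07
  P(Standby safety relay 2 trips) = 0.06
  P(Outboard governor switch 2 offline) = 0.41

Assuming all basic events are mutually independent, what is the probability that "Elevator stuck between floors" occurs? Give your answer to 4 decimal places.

0.0097

P(Controller branch unavailable) [AND] = 0.02 × 0.30 = 0.006000
P(Drive chain fails) [OR] = 1 − (1−0.16) × (1−0.23) × (1−0.29) × (1−0.35) = 0.701502
P(Brake release fails) [AND] = 0.24 × 0.26 = 0.062400
P(Leveling path lost) [AND] = 0.006000 × 0.701502 × 0.062400 × 0.06 = 0.000016
P(Door loop fails) [OR] = 1 − (1−0.29) × (1−0.08) × (1−0.07) = 0.392524
P(Safety circuit lost) [AND] = 0.392524 × 0.06 × 0.41 = 0.009656
P(Elevator stuck between floors) [OR] = 1 − (1−0.000016) × (1−0.009656) = 0.009672
Rounded to 4 decimal places: P(Elevator stuck between floors) ≈ 0.0097.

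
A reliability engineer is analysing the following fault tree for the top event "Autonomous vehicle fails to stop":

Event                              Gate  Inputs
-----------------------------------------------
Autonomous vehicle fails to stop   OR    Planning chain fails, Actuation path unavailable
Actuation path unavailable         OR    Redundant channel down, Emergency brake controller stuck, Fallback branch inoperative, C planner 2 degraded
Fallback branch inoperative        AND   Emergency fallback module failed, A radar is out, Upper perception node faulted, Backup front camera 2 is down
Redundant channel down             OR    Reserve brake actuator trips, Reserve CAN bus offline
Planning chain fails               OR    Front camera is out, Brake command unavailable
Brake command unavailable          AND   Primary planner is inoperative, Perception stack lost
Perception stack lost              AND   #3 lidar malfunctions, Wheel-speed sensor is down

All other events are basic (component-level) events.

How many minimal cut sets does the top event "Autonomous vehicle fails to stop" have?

Perception stack lost [AND]: one cut set from each child combined → 1 × 1 = 1 cut set(s).
Brake command unavailable [AND]: one cut set from each child combined → 1 × 1 = 1 cut set(s).
Planning chain fails [OR]: union of children's cut sets → 2 cut set(s).
Redundant channel down [OR]: union of children's cut sets → 2 cut set(s).
Fallback branch inoperative [AND]: one cut set from each child combined → 1 × 1 × 1 × 1 = 1 cut set(s).
Actuation path unavailable [OR]: union of children's cut sets → 5 cut set(s).
Autonomous vehicle fails to stop [OR]: union of children's cut sets → 7 cut set(s).
Minimal cut sets: {Front camera is out}; {#3 lidar malfunctions, Primary planner is inoperative, Wheel-speed sensor is down}; {Reserve brake actuator trips}; {Reserve CAN bus offline}; {Emergency brake controller stuck}; {A radar is out, Backup front camera 2 is down, Emergency fallback module failed, Upper perception node faulted}; {C planner 2 degraded}.

7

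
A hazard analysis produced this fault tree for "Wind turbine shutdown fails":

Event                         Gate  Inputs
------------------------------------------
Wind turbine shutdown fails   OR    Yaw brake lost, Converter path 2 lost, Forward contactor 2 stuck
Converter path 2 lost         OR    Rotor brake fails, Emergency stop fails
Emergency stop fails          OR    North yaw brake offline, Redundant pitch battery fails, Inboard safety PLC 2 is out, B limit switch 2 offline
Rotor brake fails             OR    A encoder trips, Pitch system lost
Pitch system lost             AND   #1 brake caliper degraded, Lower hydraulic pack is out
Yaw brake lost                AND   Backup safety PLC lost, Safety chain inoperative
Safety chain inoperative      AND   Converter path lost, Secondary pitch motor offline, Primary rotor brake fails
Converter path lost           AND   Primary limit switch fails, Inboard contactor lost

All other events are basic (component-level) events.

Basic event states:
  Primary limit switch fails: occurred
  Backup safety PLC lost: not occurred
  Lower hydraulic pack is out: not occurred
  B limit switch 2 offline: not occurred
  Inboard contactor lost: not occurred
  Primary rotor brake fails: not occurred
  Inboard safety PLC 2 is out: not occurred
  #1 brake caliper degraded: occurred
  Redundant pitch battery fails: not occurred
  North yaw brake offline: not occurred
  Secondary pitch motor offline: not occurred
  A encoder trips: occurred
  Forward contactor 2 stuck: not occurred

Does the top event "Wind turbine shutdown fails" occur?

Yes

Converter path lost [AND]: Primary limit switch fails=occurs, Inboard contactor lost=not → not all inputs occur → does not occur.
Safety chain inoperative [AND]: Converter path lost=not, Secondary pitch motor offline=not, Primary rotor brake fails=not → not all inputs occur → does not occur.
Yaw brake lost [AND]: Backup safety PLC lost=not, Safety chain inoperative=not → not all inputs occur → does not occur.
Pitch system lost [AND]: #1 brake caliper degraded=occurs, Lower hydraulic pack is out=not → not all inputs occur → does not occur.
Rotor brake fails [OR]: A encoder trips=occurs, Pitch system lost=not → at least one input occurs → occurs.
Emergency stop fails [OR]: North yaw brake offline=not, Redundant pitch battery fails=not, Inboard safety PLC 2 is out=not, B limit switch 2 offline=not → no input occurs → does not occur.
Converter path 2 lost [OR]: Rotor brake fails=occurs, Emergency stop fails=not → at least one input occurs → occurs.
Wind turbine shutdown fails [OR]: Yaw brake lost=not, Converter path 2 lost=occurs, Forward contactor 2 stuck=not → at least one input occurs → occurs.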